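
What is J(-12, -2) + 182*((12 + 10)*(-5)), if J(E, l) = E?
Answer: -20032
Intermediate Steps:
J(-12, -2) + 182*((12 + 10)*(-5)) = -12 + 182*((12 + 10)*(-5)) = -12 + 182*(22*(-5)) = -12 + 182*(-110) = -12 - 20020 = -20032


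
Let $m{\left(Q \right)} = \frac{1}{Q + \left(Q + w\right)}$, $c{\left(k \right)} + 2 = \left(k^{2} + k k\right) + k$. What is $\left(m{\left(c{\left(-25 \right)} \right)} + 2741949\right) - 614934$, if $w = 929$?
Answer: $\frac{7178675626}{3375} \approx 2.127 \cdot 10^{6}$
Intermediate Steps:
$c{\left(k \right)} = -2 + k + 2 k^{2}$ ($c{\left(k \right)} = -2 + \left(\left(k^{2} + k k\right) + k\right) = -2 + \left(\left(k^{2} + k^{2}\right) + k\right) = -2 + \left(2 k^{2} + k\right) = -2 + \left(k + 2 k^{2}\right) = -2 + k + 2 k^{2}$)
$m{\left(Q \right)} = \frac{1}{929 + 2 Q}$ ($m{\left(Q \right)} = \frac{1}{Q + \left(Q + 929\right)} = \frac{1}{Q + \left(929 + Q\right)} = \frac{1}{929 + 2 Q}$)
$\left(m{\left(c{\left(-25 \right)} \right)} + 2741949\right) - 614934 = \left(\frac{1}{929 + 2 \left(-2 - 25 + 2 \left(-25\right)^{2}\right)} + 2741949\right) - 614934 = \left(\frac{1}{929 + 2 \left(-2 - 25 + 2 \cdot 625\right)} + 2741949\right) - 614934 = \left(\frac{1}{929 + 2 \left(-2 - 25 + 1250\right)} + 2741949\right) - 614934 = \left(\frac{1}{929 + 2 \cdot 1223} + 2741949\right) - 614934 = \left(\frac{1}{929 + 2446} + 2741949\right) - 614934 = \left(\frac{1}{3375} + 2741949\right) - 614934 = \frac{9254077876}{3375} - 614934 = \frac{7178675626}{3375}$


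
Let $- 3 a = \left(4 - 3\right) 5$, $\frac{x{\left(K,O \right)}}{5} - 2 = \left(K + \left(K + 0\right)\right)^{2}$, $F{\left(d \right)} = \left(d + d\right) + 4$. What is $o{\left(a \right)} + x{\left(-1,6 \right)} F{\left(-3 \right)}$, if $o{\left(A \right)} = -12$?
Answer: $-72$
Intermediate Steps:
$F{\left(d \right)} = 4 + 2 d$ ($F{\left(d \right)} = 2 d + 4 = 4 + 2 d$)
$x{\left(K,O \right)} = 10 + 20 K^{2}$ ($x{\left(K,O \right)} = 10 + 5 \left(K + \left(K + 0\right)\right)^{2} = 10 + 5 \left(K + K\right)^{2} = 10 + 5 \left(2 K\right)^{2} = 10 + 5 \cdot 4 K^{2} = 10 + 20 K^{2}$)
$a = - \frac{5}{3}$ ($a = - \frac{\left(4 - 3\right) 5}{3} = - \frac{1 \cdot 5}{3} = \left(- \frac{1}{3}\right) 5 = - \frac{5}{3} \approx -1.6667$)
$o{\left(a \right)} + x{\left(-1,6 \right)} F{\left(-3 \right)} = -12 + \left(10 + 20 \left(-1\right)^{2}\right) \left(4 + 2 \left(-3\right)\right) = -12 + \left(10 + 20 \cdot 1\right) \left(4 - 6\right) = -12 + \left(10 + 20\right) \left(-2\right) = -12 + 30 \left(-2\right) = -12 - 60 = -72$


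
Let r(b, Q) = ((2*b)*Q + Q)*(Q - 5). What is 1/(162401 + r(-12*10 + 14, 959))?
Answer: -1/192878545 ≈ -5.1846e-9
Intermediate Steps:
r(b, Q) = (-5 + Q)*(Q + 2*Q*b) (r(b, Q) = (2*Q*b + Q)*(-5 + Q) = (Q + 2*Q*b)*(-5 + Q) = (-5 + Q)*(Q + 2*Q*b))
1/(162401 + r(-12*10 + 14, 959)) = 1/(162401 + 959*(-5 + 959 - 10*(-12*10 + 14) + 2*959*(-12*10 + 14))) = 1/(162401 + 959*(-5 + 959 - 10*(-120 + 14) + 2*959*(-120 + 14))) = 1/(162401 + 959*(-5 + 959 - 10*(-106) + 2*959*(-106))) = 1/(162401 + 959*(-5 + 959 + 1060 - 203308)) = 1/(162401 + 959*(-201294)) = 1/(162401 - 193040946) = 1/(-192878545) = -1/192878545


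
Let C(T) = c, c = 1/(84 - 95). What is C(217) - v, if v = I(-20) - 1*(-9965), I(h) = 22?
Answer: -109858/11 ≈ -9987.1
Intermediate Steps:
c = -1/11 (c = 1/(-11) = -1/11 ≈ -0.090909)
C(T) = -1/11
v = 9987 (v = 22 - 1*(-9965) = 22 + 9965 = 9987)
C(217) - v = -1/11 - 1*9987 = -1/11 - 9987 = -109858/11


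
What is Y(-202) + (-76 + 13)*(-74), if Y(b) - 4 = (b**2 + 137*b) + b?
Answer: 17594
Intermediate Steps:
Y(b) = 4 + b**2 + 138*b (Y(b) = 4 + ((b**2 + 137*b) + b) = 4 + (b**2 + 138*b) = 4 + b**2 + 138*b)
Y(-202) + (-76 + 13)*(-74) = (4 + (-202)**2 + 138*(-202)) + (-76 + 13)*(-74) = (4 + 40804 - 27876) - 63*(-74) = 12932 + 4662 = 17594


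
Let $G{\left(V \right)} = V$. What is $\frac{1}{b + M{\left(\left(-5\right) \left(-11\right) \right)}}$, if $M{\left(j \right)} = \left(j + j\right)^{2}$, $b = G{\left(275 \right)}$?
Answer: $\frac{1}{12375} \approx 8.0808 \cdot 10^{-5}$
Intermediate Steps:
$b = 275$
$M{\left(j \right)} = 4 j^{2}$ ($M{\left(j \right)} = \left(2 j\right)^{2} = 4 j^{2}$)
$\frac{1}{b + M{\left(\left(-5\right) \left(-11\right) \right)}} = \frac{1}{275 + 4 \left(\left(-5\right) \left(-11\right)\right)^{2}} = \frac{1}{275 + 4 \cdot 55^{2}} = \frac{1}{275 + 4 \cdot 3025} = \frac{1}{275 + 12100} = \frac{1}{12375}$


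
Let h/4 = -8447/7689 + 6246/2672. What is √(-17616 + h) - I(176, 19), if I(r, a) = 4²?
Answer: -16 + I*√116149610646535686/2568126 ≈ -16.0 + 132.71*I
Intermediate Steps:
I(r, a) = 16
h = 12727555/2568126 (h = 4*(-8447/7689 + 6246/2672) = 4*(-8447*1/7689 + 6246*(1/2672)) = 4*(-8447/7689 + 3123/1336) = 4*(12727555/10272504) = 12727555/2568126 ≈ 4.9560)
√(-17616 + h) - I(176, 19) = √(-17616 + 12727555/2568126) - 1*16 = √(-45227380061/2568126) - 16 = I*√116149610646535686/2568126 - 16 = -16 + I*√116149610646535686/2568126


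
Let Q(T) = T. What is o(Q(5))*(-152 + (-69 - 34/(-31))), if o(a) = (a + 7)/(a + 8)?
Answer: -81804/403 ≈ -202.99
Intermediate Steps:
o(a) = (7 + a)/(8 + a)
o(Q(5))*(-152 + (-69 - 34/(-31))) = ((7 + 5)/(8 + 5))*(-152 + (-69 - 34/(-31))) = (12/13)*(-152 + (-69 - 34*(-1)/31)) = ((1/13)*12)*(-152 + (-69 - 1*(-34/31))) = 12*(-152 + (-69 + 34/31))/13 = 12*(-152 - 2105/31)/13 = (12/13)*(-6817/31) = -81804/403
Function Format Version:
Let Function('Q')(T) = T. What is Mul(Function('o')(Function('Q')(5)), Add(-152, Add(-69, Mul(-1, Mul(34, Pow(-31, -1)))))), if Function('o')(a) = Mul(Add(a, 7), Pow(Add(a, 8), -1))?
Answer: Rational(-81804, 403) ≈ -202.99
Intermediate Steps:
Function('o')(a) = Mul(Pow(Add(8, a), -1), Add(7, a)) (Function('o')(a) = Mul(Add(7, a), Pow(Add(8, a), -1)) = Mul(Pow(Add(8, a), -1), Add(7, a)))
Mul(Function('o')(Function('Q')(5)), Add(-152, Add(-69, Mul(-1, Mul(34, Pow(-31, -1)))))) = Mul(Mul(Pow(Add(8, 5), -1), Add(7, 5)), Add(-152, Add(-69, Mul(-1, Mul(34, Pow(-31, -1)))))) = Mul(Mul(Pow(13, -1), 12), Add(-152, Add(-69, Mul(-1, Mul(34, Rational(-1, 31)))))) = Mul(Mul(Rational(1, 13), 12), Add(-152, Add(-69, Mul(-1, Rational(-34, 31))))) = Mul(Rational(12, 13), Add(-152, Add(-69, Rational(34, 31)))) = Mul(Rational(12, 13), Add(-152, Rational(-2105, 31))) = Mul(Rational(12, 13), Rational(-6817, 31)) = Rational(-81804, 403)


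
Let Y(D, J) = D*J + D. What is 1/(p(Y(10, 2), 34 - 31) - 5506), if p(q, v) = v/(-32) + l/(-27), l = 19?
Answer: -864/4757873 ≈ -0.00018159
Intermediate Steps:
Y(D, J) = D + D*J
p(q, v) = -19/27 - v/32 (p(q, v) = v/(-32) + 19/(-27) = v*(-1/32) + 19*(-1/27) = -v/32 - 19/27 = -19/27 - v/32)
1/(p(Y(10, 2), 34 - 31) - 5506) = 1/((-19/27 - (34 - 31)/32) - 5506) = 1/((-19/27 - 1/32*3) - 5506) = 1/((-19/27 - 3/32) - 5506) = 1/(-689/864 - 5506) = 1/(-4757873/864) = -864/4757873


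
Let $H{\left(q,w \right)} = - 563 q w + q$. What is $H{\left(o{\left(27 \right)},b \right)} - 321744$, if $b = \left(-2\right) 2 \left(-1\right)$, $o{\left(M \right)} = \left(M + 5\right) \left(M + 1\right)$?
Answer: $-2338640$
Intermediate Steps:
$o{\left(M \right)} = \left(1 + M\right) \left(5 + M\right)$ ($o{\left(M \right)} = \left(5 + M\right) \left(1 + M\right) = \left(1 + M\right) \left(5 + M\right)$)
$b = 4$ ($b = \left(-4\right) \left(-1\right) = 4$)
$H{\left(q,w \right)} = q - 563 q w$ ($H{\left(q,w \right)} = - 563 q w + q = q - 563 q w$)
$H{\left(o{\left(27 \right)},b \right)} - 321744 = \left(5 + 27^{2} + 6 \cdot 27\right) \left(1 - 2252\right) - 321744 = \left(5 + 729 + 162\right) \left(1 - 2252\right) - 321744 = 896 \left(-2251\right) - 321744 = -2016896 - 321744 = -2338640$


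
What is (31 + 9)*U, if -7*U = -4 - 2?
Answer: 240/7 ≈ 34.286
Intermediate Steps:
U = 6/7 (U = -(-4 - 2)/7 = -⅐*(-6) = 6/7 ≈ 0.85714)
(31 + 9)*U = (31 + 9)*(6/7) = 40*(6/7) = 240/7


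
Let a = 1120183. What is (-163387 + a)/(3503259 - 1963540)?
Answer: 956796/1539719 ≈ 0.62141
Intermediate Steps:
(-163387 + a)/(3503259 - 1963540) = (-163387 + 1120183)/(3503259 - 1963540) = 956796/1539719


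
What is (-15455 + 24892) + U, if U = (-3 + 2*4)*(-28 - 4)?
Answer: 9277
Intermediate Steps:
U = -160 (U = (-3 + 8)*(-32) = 5*(-32) = -160)
(-15455 + 24892) + U = (-15455 + 24892) - 160 = 9437 - 160 = 9277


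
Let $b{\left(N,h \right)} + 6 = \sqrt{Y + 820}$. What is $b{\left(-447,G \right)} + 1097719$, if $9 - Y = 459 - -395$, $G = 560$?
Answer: $1097713 + 5 i \approx 1.0977 \cdot 10^{6} + 5.0 i$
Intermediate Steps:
$Y = -845$ ($Y = 9 - \left(459 - -395\right) = 9 - \left(459 + 395\right) = 9 - 854 = -845$)
$b{\left(N,h \right)} = -6 + 5 i$ ($b{\left(N,h \right)} = -6 + \sqrt{-845 + 820} = -6 + \sqrt{-25} = -6 + 5 i$)
$b{\left(-447,G \right)} + 1097719 = \left(-6 + 5 i\right) + 1097719 = 1097713 + 5 i$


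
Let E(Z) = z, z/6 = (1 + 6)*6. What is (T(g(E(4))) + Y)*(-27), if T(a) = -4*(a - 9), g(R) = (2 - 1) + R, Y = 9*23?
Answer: 20763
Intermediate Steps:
z = 252 (z = 6*((1 + 6)*6) = 6*(7*6) = 6*42 = 252)
E(Z) = 252
Y = 207
g(R) = 1 + R
T(a) = 36 - 4*a (T(a) = -4*(-9 + a) = 36 - 4*a)
(T(g(E(4))) + Y)*(-27) = ((36 - 4*(1 + 252)) + 207)*(-27) = ((36 - 4*253) + 207)*(-27) = ((36 - 1012) + 207)*(-27) = (-976 + 207)*(-27) = -769*(-27) = 20763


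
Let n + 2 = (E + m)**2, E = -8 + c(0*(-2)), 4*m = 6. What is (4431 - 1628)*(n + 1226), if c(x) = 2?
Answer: 13950531/4 ≈ 3.4876e+6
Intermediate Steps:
m = 3/2 (m = (1/4)*6 = 3/2 ≈ 1.5000)
E = -6 (E = -8 + 2 = -6)
n = 73/4 (n = -2 + (-6 + 3/2)**2 = -2 + (-9/2)**2 = -2 + 81/4 = 73/4 ≈ 18.250)
(4431 - 1628)*(n + 1226) = (4431 - 1628)*(73/4 + 1226) = 2803*(4977/4) = 13950531/4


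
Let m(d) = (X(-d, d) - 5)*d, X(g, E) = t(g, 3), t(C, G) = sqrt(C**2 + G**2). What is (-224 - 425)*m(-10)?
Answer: -32450 + 6490*sqrt(109) ≈ 35308.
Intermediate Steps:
X(g, E) = sqrt(9 + g**2) (X(g, E) = sqrt(g**2 + 3**2) = sqrt(g**2 + 9) = sqrt(9 + g**2))
m(d) = d*(-5 + sqrt(9 + d**2)) (m(d) = (sqrt(9 + (-d)**2) - 5)*d = (sqrt(9 + d**2) - 5)*d = (-5 + sqrt(9 + d**2))*d = d*(-5 + sqrt(9 + d**2)))
(-224 - 425)*m(-10) = (-224 - 425)*(-10*(-5 + sqrt(9 + (-10)**2))) = -(-6490)*(-5 + sqrt(9 + 100)) = -(-6490)*(-5 + sqrt(109)) = -649*(50 - 10*sqrt(109)) = -32450 + 6490*sqrt(109)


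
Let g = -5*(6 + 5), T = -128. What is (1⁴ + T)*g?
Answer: 6985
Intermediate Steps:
g = -55 (g = -5*11 = -55)
(1⁴ + T)*g = (1⁴ - 128)*(-55) = (1 - 128)*(-55) = -127*(-55) = 6985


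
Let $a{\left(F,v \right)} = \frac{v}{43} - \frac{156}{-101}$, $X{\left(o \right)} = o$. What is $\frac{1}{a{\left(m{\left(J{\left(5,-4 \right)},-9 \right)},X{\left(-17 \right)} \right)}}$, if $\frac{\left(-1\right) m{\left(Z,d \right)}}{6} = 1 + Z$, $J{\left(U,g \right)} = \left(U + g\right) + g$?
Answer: $\frac{4343}{4991} \approx 0.87017$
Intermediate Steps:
$J{\left(U,g \right)} = U + 2 g$
$m{\left(Z,d \right)} = -6 - 6 Z$ ($m{\left(Z,d \right)} = - 6 \left(1 + Z\right) = -6 - 6 Z$)
$a{\left(F,v \right)} = \frac{156}{101} + \frac{v}{43}$ ($a{\left(F,v \right)} = v \frac{1}{43} - - \frac{156}{101} = \frac{v}{43} + \frac{156}{101} = \frac{156}{101} + \frac{v}{43}$)
$\frac{1}{a{\left(m{\left(J{\left(5,-4 \right)},-9 \right)},X{\left(-17 \right)} \right)}} = \frac{1}{\frac{156}{101} + \frac{1}{43} \left(-17\right)} = \frac{1}{\frac{156}{101} - \frac{17}{43}} = \frac{1}{\frac{4991}{4343}} = \frac{4343}{4991}$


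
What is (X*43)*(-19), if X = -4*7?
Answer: 22876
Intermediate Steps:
X = -28
(X*43)*(-19) = -28*43*(-19) = -1204*(-19) = 22876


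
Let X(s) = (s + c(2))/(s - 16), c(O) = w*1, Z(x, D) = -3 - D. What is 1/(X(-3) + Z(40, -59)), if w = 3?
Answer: 1/56 ≈ 0.017857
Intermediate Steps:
c(O) = 3 (c(O) = 3*1 = 3)
X(s) = (3 + s)/(-16 + s) (X(s) = (s + 3)/(s - 16) = (3 + s)/(-16 + s))
1/(X(-3) + Z(40, -59)) = 1/((3 - 3)/(-16 - 3) + (-3 - 1*(-59))) = 1/(0/(-19) + (-3 + 59)) = 1/(-1/19*0 + 56) = 1/(0 + 56) = 1/56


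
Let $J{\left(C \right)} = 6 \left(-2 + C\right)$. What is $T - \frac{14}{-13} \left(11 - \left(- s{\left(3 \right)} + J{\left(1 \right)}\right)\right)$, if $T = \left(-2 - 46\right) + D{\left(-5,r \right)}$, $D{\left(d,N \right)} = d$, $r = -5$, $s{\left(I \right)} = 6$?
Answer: $- \frac{17066}{13} \approx -1312.8$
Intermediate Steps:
$J{\left(C \right)} = -12 + 6 C$
$T = -53$ ($T = \left(-2 - 46\right) - 5 = -48 - 5 = -53$)
$T - \frac{14}{-13} \left(11 - \left(- s{\left(3 \right)} + J{\left(1 \right)}\right)\right) = - 53 - \frac{14}{-13} \left(11 + \left(6 - \left(-12 + 6 \cdot 1\right)\right)\right) = - 53 \left(-14\right) \left(- \frac{1}{13}\right) \left(11 + \left(6 - \left(-12 + 6\right)\right)\right) = - 53 \frac{14 \left(11 + \left(6 - -6\right)\right)}{13} = - 53 \frac{14 \left(11 + \left(6 + 6\right)\right)}{13} = - 53 \frac{14 \left(11 + 12\right)}{13} = - 53 \cdot \frac{14}{13} \cdot 23 = \left(-53\right) \frac{322}{13} = - \frac{17066}{13}$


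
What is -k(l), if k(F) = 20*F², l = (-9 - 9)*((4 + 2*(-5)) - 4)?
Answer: -648000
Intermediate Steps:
l = 180 (l = -18*((4 - 10) - 4) = -18*(-6 - 4) = -18*(-10) = 180)
-k(l) = -20*180² = -20*32400 = -1*648000 = -648000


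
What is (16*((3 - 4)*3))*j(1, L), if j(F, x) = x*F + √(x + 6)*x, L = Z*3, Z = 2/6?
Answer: -48 - 48*√7 ≈ -175.00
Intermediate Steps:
Z = ⅓ (Z = 2*(⅙) = ⅓ ≈ 0.33333)
L = 1 (L = (⅓)*3 = 1)
j(F, x) = F*x + x*√(6 + x) (j(F, x) = F*x + √(6 + x)*x = F*x + x*√(6 + x))
(16*((3 - 4)*3))*j(1, L) = (16*((3 - 4)*3))*(1*(1 + √(6 + 1))) = (16*(-1*3))*(1*(1 + √7)) = (16*(-3))*(1 + √7) = -48*(1 + √7) = -48 - 48*√7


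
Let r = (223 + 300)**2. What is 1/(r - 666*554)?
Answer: -1/95435 ≈ -1.0478e-5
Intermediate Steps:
r = 273529 (r = 523**2 = 273529)
1/(r - 666*554) = 1/(273529 - 666*554) = 1/(273529 - 368964) = 1/(-95435) = -1/95435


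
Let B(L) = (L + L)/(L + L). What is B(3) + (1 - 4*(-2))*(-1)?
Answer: -8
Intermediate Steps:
B(L) = 1 (B(L) = (2*L)/((2*L)) = (2*L)*(1/(2*L)) = 1)
B(3) + (1 - 4*(-2))*(-1) = 1 + (1 - 4*(-2))*(-1) = 1 + (1 + 8)*(-1) = 1 + 9*(-1) = 1 - 9 = -8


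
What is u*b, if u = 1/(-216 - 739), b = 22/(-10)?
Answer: 11/4775 ≈ 0.0023037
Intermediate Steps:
b = -11/5 (b = 22*(-⅒) = -11/5 ≈ -2.2000)
u = -1/955 (u = 1/(-955) = -1/955 ≈ -0.0010471)
u*b = -1/955*(-11/5) = 11/4775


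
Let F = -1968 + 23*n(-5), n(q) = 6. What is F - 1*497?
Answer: -2327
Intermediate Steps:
F = -1830 (F = -1968 + 23*6 = -1968 + 138 = -1830)
F - 1*497 = -1830 - 1*497 = -1830 - 497 = -2327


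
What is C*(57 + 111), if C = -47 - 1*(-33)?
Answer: -2352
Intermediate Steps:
C = -14 (C = -47 + 33 = -14)
C*(57 + 111) = -14*(57 + 111) = -14*168 = -2352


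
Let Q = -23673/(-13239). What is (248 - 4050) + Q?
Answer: -16770335/4413 ≈ -3800.2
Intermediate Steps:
Q = 7891/4413 (Q = -23673*(-1/13239) = 7891/4413 ≈ 1.7881)
(248 - 4050) + Q = (248 - 4050) + 7891/4413 = -3802 + 7891/4413 = -16770335/4413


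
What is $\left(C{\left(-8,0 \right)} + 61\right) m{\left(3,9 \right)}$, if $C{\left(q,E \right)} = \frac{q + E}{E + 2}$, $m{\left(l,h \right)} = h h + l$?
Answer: $4788$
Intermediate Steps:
$m{\left(l,h \right)} = l + h^{2}$ ($m{\left(l,h \right)} = h^{2} + l = l + h^{2}$)
$C{\left(q,E \right)} = \frac{E + q}{2 + E}$
$\left(C{\left(-8,0 \right)} + 61\right) m{\left(3,9 \right)} = \left(\frac{0 - 8}{2 + 0} + 61\right) \left(3 + 9^{2}\right) = \left(\frac{1}{2} \left(-8\right) + 61\right) \left(3 + 81\right) = \left(\frac{1}{2} \left(-8\right) + 61\right) 84 = \left(-4 + 61\right) 84 = 57 \cdot 84 = 4788$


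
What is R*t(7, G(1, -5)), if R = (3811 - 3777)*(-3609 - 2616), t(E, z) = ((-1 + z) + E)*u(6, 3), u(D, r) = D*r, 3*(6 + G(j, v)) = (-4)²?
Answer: -20318400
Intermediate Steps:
G(j, v) = -⅔ (G(j, v) = -6 + (⅓)*(-4)² = -6 + (⅓)*16 = -6 + 16/3 = -⅔)
t(E, z) = -18 + 18*E + 18*z (t(E, z) = ((-1 + z) + E)*(6*3) = (-1 + E + z)*18 = -18 + 18*E + 18*z)
R = -211650 (R = 34*(-6225) = -211650)
R*t(7, G(1, -5)) = -211650*(-18 + 18*7 + 18*(-⅔)) = -211650*(-18 + 126 - 12) = -211650*96 = -20318400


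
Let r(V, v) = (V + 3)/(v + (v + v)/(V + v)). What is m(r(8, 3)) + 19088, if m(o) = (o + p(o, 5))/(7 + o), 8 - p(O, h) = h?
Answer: 3760455/197 ≈ 19089.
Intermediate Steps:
p(O, h) = 8 - h
r(V, v) = (3 + V)/(v + 2*v/(V + v)) (r(V, v) = (3 + V)/(v + (2*v)/(V + v)) = (3 + V)/(v + 2*v/(V + v)))
m(o) = (3 + o)/(7 + o) (m(o) = (o + (8 - 1*5))/(7 + o) = (o + (8 - 5))/(7 + o) = (o + 3)/(7 + o) = (3 + o)/(7 + o))
m(r(8, 3)) + 19088 = (3 + (8² + 3*8 + 3*3 + 8*3)/(3*(2 + 8 + 3)))/(7 + (8² + 3*8 + 3*3 + 8*3)/(3*(2 + 8 + 3))) + 19088 = (3 + (⅓)*(64 + 24 + 9 + 24)/13)/(7 + (⅓)*(64 + 24 + 9 + 24)/13) + 19088 = (3 + (⅓)*(1/13)*121)/(7 + (⅓)*(1/13)*121) + 19088 = (3 + 121/39)/(7 + 121/39) + 19088 = (238/39)/(394/39) + 19088 = (39/394)*(238/39) + 19088 = 119/197 + 19088 = 3760455/197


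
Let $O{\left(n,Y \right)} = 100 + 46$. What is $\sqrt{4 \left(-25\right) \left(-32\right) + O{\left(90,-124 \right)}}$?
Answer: $\sqrt{3346} \approx 57.845$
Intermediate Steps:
$O{\left(n,Y \right)} = 146$
$\sqrt{4 \left(-25\right) \left(-32\right) + O{\left(90,-124 \right)}} = \sqrt{4 \left(-25\right) \left(-32\right) + 146} = \sqrt{\left(-100\right) \left(-32\right) + 146} = \sqrt{3200 + 146} = \sqrt{3346}$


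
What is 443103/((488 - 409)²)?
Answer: 443103/6241 ≈ 70.999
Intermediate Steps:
443103/((488 - 409)²) = 443103/(79²) = 443103/6241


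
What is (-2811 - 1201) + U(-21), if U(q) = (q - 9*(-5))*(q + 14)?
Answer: -4180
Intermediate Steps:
U(q) = (14 + q)*(45 + q) (U(q) = (q + 45)*(14 + q) = (45 + q)*(14 + q) = (14 + q)*(45 + q))
(-2811 - 1201) + U(-21) = (-2811 - 1201) + (630 + (-21)**2 + 59*(-21)) = -4012 + (630 + 441 - 1239) = -4012 - 168 = -4180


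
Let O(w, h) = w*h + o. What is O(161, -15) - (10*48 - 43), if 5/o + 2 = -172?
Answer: -496253/174 ≈ -2852.0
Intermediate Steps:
o = -5/174 (o = 5/(-2 - 172) = 5/(-174) = 5*(-1/174) = -5/174 ≈ -0.028736)
O(w, h) = -5/174 + h*w (O(w, h) = w*h - 5/174 = h*w - 5/174 = -5/174 + h*w)
O(161, -15) - (10*48 - 43) = (-5/174 - 15*161) - (10*48 - 43) = (-5/174 - 2415) - (480 - 43) = -420215/174 - 1*437 = -420215/174 - 437 = -496253/174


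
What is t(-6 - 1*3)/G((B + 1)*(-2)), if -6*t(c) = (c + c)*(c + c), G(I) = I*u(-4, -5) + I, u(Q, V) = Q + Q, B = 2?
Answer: -9/7 ≈ -1.2857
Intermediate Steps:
u(Q, V) = 2*Q
G(I) = -7*I (G(I) = I*(2*(-4)) + I = I*(-8) + I = -8*I + I = -7*I)
t(c) = -2*c**2/3 (t(c) = -(c + c)*(c + c)/6 = -2*c*2*c/6 = -2*c**2/3)
t(-6 - 1*3)/G((B + 1)*(-2)) = (-2*(-6 - 1*3)**2/3)/((-7*(2 + 1)*(-2))) = (-2*(-6 - 3)**2/3)/((-21*(-2))) = (-2/3*(-9)**2)/((-7*(-6))) = -2/3*81/42 = -54*1/42 = -9/7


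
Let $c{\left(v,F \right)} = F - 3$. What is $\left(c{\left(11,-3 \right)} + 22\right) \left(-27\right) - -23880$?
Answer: $23448$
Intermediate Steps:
$c{\left(v,F \right)} = -3 + F$
$\left(c{\left(11,-3 \right)} + 22\right) \left(-27\right) - -23880 = \left(\left(-3 - 3\right) + 22\right) \left(-27\right) - -23880 = \left(-6 + 22\right) \left(-27\right) + 23880 = 16 \left(-27\right) + 23880 = -432 + 23880 = 23448$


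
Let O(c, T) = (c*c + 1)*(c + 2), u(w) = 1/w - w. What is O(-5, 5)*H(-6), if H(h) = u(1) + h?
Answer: 468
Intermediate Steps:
u(w) = 1/w - w
H(h) = h (H(h) = (1/1 - 1*1) + h = (1 - 1) + h = 0 + h = h)
O(c, T) = (1 + c**2)*(2 + c) (O(c, T) = (c**2 + 1)*(2 + c) = (1 + c**2)*(2 + c))
O(-5, 5)*H(-6) = (2 - 5 + (-5)**3 + 2*(-5)**2)*(-6) = (2 - 5 - 125 + 2*25)*(-6) = (2 - 5 - 125 + 50)*(-6) = -78*(-6) = 468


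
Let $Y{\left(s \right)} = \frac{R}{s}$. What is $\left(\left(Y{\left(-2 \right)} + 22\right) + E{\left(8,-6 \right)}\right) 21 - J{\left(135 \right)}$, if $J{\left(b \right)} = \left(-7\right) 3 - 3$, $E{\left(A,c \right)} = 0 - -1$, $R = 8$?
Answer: $423$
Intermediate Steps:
$E{\left(A,c \right)} = 1$ ($E{\left(A,c \right)} = 0 + 1 = 1$)
$Y{\left(s \right)} = \frac{8}{s}$
$J{\left(b \right)} = -24$ ($J{\left(b \right)} = -21 - 3 = -24$)
$\left(\left(Y{\left(-2 \right)} + 22\right) + E{\left(8,-6 \right)}\right) 21 - J{\left(135 \right)} = \left(\left(\frac{8}{-2} + 22\right) + 1\right) 21 - -24 = \left(\left(8 \left(- \frac{1}{2}\right) + 22\right) + 1\right) 21 + 24 = \left(\left(-4 + 22\right) + 1\right) 21 + 24 = \left(18 + 1\right) 21 + 24 = 19 \cdot 21 + 24 = 399 + 24 = 423$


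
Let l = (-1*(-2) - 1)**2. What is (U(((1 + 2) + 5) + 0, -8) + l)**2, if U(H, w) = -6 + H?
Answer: 9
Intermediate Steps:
l = 1 (l = (2 - 1)**2 = 1**2 = 1)
(U(((1 + 2) + 5) + 0, -8) + l)**2 = ((-6 + (((1 + 2) + 5) + 0)) + 1)**2 = ((-6 + ((3 + 5) + 0)) + 1)**2 = ((-6 + (8 + 0)) + 1)**2 = ((-6 + 8) + 1)**2 = (2 + 1)**2 = 3**2 = 9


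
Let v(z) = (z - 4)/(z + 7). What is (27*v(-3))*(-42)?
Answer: 3969/2 ≈ 1984.5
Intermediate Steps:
v(z) = (-4 + z)/(7 + z)
(27*v(-3))*(-42) = (27*((-4 - 3)/(7 - 3)))*(-42) = (27*(-7/4))*(-42) = -189/4*(-42) = 3969/2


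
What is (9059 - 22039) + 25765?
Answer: 12785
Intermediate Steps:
(9059 - 22039) + 25765 = -12980 + 25765 = 12785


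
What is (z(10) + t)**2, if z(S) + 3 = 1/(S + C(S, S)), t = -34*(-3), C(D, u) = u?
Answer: 3924361/400 ≈ 9810.9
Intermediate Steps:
t = 102
z(S) = -3 + 1/(2*S) (z(S) = -3 + 1/(S + S) = -3 + 1/(2*S))
(z(10) + t)**2 = ((-3 + (1/2)/10) + 102)**2 = ((-3 + (1/2)*(1/10)) + 102)**2 = ((-3 + 1/20) + 102)**2 = (-59/20 + 102)**2 = (1981/20)**2 = 3924361/400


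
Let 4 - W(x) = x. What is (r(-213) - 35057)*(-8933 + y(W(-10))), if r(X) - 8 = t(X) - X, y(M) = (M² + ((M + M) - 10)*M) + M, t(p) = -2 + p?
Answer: 296917021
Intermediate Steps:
W(x) = 4 - x
y(M) = M + M² + M*(-10 + 2*M) (y(M) = (M² + (2*M - 10)*M) + M = (M² + (-10 + 2*M)*M) + M = (M² + M*(-10 + 2*M)) + M = M + M² + M*(-10 + 2*M))
r(X) = 6 (r(X) = 8 + ((-2 + X) - X) = 8 - 2 = 6)
(r(-213) - 35057)*(-8933 + y(W(-10))) = (6 - 35057)*(-8933 + 3*(4 - 1*(-10))*(-3 + (4 - 1*(-10)))) = -35051*(-8933 + 3*(4 + 10)*(-3 + (4 + 10))) = -35051*(-8933 + 3*14*(-3 + 14)) = -35051*(-8933 + 3*14*11) = -35051*(-8933 + 462) = -35051*(-8471) = 296917021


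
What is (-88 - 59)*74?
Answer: -10878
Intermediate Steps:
(-88 - 59)*74 = -147*74 = -10878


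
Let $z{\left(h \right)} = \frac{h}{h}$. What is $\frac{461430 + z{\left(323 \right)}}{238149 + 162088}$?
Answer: $\frac{461431}{400237} \approx 1.1529$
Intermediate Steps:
$z{\left(h \right)} = 1$
$\frac{461430 + z{\left(323 \right)}}{238149 + 162088} = \frac{461430 + 1}{238149 + 162088} = \frac{461431}{400237}$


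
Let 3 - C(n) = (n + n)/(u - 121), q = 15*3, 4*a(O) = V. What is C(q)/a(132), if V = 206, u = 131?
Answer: -12/103 ≈ -0.11650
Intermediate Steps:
a(O) = 103/2 (a(O) = (¼)*206 = 103/2)
q = 45
C(n) = 3 - n/5 (C(n) = 3 - (n + n)/(131 - 121) = 3 - 2*n/10 = 3 - n/5)
C(q)/a(132) = (3 - ⅕*45)/(103/2) = (3 - 9)*(2/103) = -6*2/103 = -12/103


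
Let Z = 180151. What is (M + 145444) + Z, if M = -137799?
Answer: 187796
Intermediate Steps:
(M + 145444) + Z = (-137799 + 145444) + 180151 = 7645 + 180151 = 187796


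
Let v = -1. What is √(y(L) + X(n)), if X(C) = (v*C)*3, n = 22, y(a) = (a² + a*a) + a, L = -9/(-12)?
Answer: 3*I*√114/4 ≈ 8.0078*I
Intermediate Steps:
L = ¾ (L = -9*(-1/12) = ¾ ≈ 0.75000)
y(a) = a + 2*a² (y(a) = (a² + a²) + a = 2*a² + a = a + 2*a²)
X(C) = -3*C (X(C) = -C*3 = -3*C)
√(y(L) + X(n)) = √(3*(1 + 2*(¾))/4 - 3*22) = √(3*(1 + 3/2)/4 - 66) = √((¾)*(5/2) - 66) = √(15/8 - 66) = √(-513/8) = 3*I*√114/4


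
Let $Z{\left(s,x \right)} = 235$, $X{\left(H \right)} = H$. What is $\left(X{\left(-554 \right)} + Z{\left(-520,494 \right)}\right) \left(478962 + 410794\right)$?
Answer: $-283832164$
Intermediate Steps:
$\left(X{\left(-554 \right)} + Z{\left(-520,494 \right)}\right) \left(478962 + 410794\right) = \left(-554 + 235\right) \left(478962 + 410794\right) = \left(-319\right) 889756 = -283832164$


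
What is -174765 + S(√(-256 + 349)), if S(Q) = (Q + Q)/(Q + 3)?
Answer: -2446679/14 - √93/14 ≈ -1.7476e+5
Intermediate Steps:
S(Q) = 2*Q/(3 + Q) (S(Q) = (2*Q)/(3 + Q) = 2*Q/(3 + Q))
-174765 + S(√(-256 + 349)) = -174765 + 2*√(-256 + 349)/(3 + √(-256 + 349)) = -174765 + 2*√93/(3 + √93)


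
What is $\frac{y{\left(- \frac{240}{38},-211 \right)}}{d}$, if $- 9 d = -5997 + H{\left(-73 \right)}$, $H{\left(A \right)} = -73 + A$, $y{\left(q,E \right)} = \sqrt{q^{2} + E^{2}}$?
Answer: $\frac{9 \sqrt{16086481}}{116717} \approx 0.30927$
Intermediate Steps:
$y{\left(q,E \right)} = \sqrt{E^{2} + q^{2}}$
$d = \frac{6143}{9}$ ($d = - \frac{-5997 - 146}{9} = \left(- \frac{1}{9}\right) \left(-6143\right) = \frac{6143}{9} \approx 682.56$)
$\frac{y{\left(- \frac{240}{38},-211 \right)}}{d} = \frac{\sqrt{\left(-211\right)^{2} + \left(- \frac{240}{38}\right)^{2}}}{\frac{6143}{9}} = \sqrt{44521 + \left(\left(-240\right) \frac{1}{38}\right)^{2}} \cdot \frac{9}{6143} = \sqrt{44521 + \left(- \frac{120}{19}\right)^{2}} \cdot \frac{9}{6143} = \sqrt{44521 + \frac{14400}{361}} \cdot \frac{9}{6143} = \sqrt{\frac{16086481}{361}} \cdot \frac{9}{6143} = \frac{\sqrt{16086481}}{19} \cdot \frac{9}{6143} = \frac{9 \sqrt{16086481}}{116717}$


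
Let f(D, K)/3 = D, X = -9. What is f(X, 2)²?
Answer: 729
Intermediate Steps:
f(D, K) = 3*D
f(X, 2)² = (3*(-9))² = (-27)² = 729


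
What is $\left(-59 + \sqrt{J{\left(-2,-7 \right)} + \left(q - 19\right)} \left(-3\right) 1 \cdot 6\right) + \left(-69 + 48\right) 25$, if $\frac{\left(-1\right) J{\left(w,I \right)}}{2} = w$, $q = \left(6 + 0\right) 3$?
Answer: $-584 - 18 \sqrt{3} \approx -615.18$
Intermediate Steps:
$q = 18$ ($q = 6 \cdot 3 = 18$)
$J{\left(w,I \right)} = - 2 w$
$\left(-59 + \sqrt{J{\left(-2,-7 \right)} + \left(q - 19\right)} \left(-3\right) 1 \cdot 6\right) + \left(-69 + 48\right) 25 = \left(-59 + \sqrt{\left(-2\right) \left(-2\right) + \left(18 - 19\right)} \left(-3\right) 1 \cdot 6\right) + \left(-69 + 48\right) 25 = \left(-59 + \sqrt{4 - 1} \left(\left(-3\right) 6\right)\right) - 525 = \left(-59 + \sqrt{3} \left(-18\right)\right) - 525 = \left(-59 - 18 \sqrt{3}\right) - 525 = -584 - 18 \sqrt{3}$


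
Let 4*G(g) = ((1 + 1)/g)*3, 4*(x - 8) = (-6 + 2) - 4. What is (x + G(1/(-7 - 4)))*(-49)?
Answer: 1029/2 ≈ 514.50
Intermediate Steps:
x = 6 (x = 8 + ((-6 + 2) - 4)/4 = 8 + (-4 - 4)/4 = 8 + (1/4)*(-8) = 8 - 2 = 6)
G(g) = 3/(2*g) (G(g) = (((1 + 1)/g)*3)/4 = ((2/g)*3)/4 = (6/g)/4 = 3/(2*g))
(x + G(1/(-7 - 4)))*(-49) = (6 + 3/(2*(1/(-7 - 4))))*(-49) = (6 + 3/(2*(1/(-11))))*(-49) = (6 + 3/(2*(-1/11)))*(-49) = (6 + (3/2)*(-11))*(-49) = (6 - 33/2)*(-49) = -21/2*(-49) = 1029/2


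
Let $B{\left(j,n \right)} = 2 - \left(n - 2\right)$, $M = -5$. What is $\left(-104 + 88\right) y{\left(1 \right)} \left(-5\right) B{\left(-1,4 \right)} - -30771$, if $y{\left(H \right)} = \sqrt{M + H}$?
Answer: $30771$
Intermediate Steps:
$y{\left(H \right)} = \sqrt{-5 + H}$
$B{\left(j,n \right)} = 4 - n$ ($B{\left(j,n \right)} = 2 - \left(n - 2\right) = 2 - \left(-2 + n\right) = 4 - n$)
$\left(-104 + 88\right) y{\left(1 \right)} \left(-5\right) B{\left(-1,4 \right)} - -30771 = \left(-104 + 88\right) \sqrt{-5 + 1} \left(-5\right) \left(4 - 4\right) - -30771 = - 16 \sqrt{-4} \left(-5\right) \left(4 - 4\right) + 30771 = - 16 \cdot 2 i \left(-5\right) 0 + 30771 = - 16 - 10 i 0 + 30771 = \left(-16\right) 0 + 30771 = 0 + 30771 = 30771$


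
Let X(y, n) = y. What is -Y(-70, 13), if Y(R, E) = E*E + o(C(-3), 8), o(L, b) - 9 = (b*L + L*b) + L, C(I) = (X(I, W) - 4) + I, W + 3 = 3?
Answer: -8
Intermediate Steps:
W = 0 (W = -3 + 3 = 0)
C(I) = -4 + 2*I (C(I) = (I - 4) + I = (-4 + I) + I = -4 + 2*I)
o(L, b) = 9 + L + 2*L*b (o(L, b) = 9 + ((b*L + L*b) + L) = 9 + ((L*b + L*b) + L) = 9 + (2*L*b + L) = 9 + (L + 2*L*b) = 9 + L + 2*L*b)
Y(R, E) = -161 + E² (Y(R, E) = E*E + (9 + (-4 + 2*(-3)) + 2*(-4 + 2*(-3))*8) = E² + (9 + (-4 - 6) + 2*(-4 - 6)*8) = E² + (9 - 10 + 2*(-10)*8) = E² + (9 - 10 - 160) = E² - 161 = -161 + E²)
-Y(-70, 13) = -(-161 + 13²) = -(-161 + 169) = -1*8 = -8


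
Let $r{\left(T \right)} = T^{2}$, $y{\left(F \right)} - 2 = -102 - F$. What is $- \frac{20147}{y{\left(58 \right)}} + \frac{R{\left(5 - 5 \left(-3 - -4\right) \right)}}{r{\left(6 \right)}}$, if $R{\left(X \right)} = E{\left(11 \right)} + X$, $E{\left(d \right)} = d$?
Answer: $\frac{363515}{2844} \approx 127.82$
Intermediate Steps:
$y{\left(F \right)} = -100 - F$ ($y{\left(F \right)} = 2 - \left(102 + F\right) = -100 - F$)
$R{\left(X \right)} = 11 + X$
$- \frac{20147}{y{\left(58 \right)}} + \frac{R{\left(5 - 5 \left(-3 - -4\right) \right)}}{r{\left(6 \right)}} = - \frac{20147}{-100 - 58} + \frac{11 + \left(5 - 5 \left(-3 - -4\right)\right)}{6^{2}} = - \frac{20147}{-100 - 58} + \frac{11 + \left(5 - 5 \left(-3 + 4\right)\right)}{36} = - \frac{20147}{-158} + \left(11 + \left(5 - 5\right)\right) \frac{1}{36} = \left(-20147\right) \left(- \frac{1}{158}\right) + \left(11 + \left(5 - 5\right)\right) \frac{1}{36} = \frac{20147}{158} + \left(11 + 0\right) \frac{1}{36} = \frac{20147}{158} + 11 \cdot \frac{1}{36} = \frac{20147}{158} + \frac{11}{36} = \frac{363515}{2844}$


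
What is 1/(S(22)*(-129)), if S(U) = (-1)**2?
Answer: -1/129 ≈ -0.0077519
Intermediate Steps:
S(U) = 1
1/(S(22)*(-129)) = 1/(1*(-129)) = 1/(-129) = -1/129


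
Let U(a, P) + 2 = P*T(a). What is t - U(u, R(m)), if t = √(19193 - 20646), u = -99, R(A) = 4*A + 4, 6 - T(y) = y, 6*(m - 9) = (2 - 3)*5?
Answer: -3848 + I*√1453 ≈ -3848.0 + 38.118*I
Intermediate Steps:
m = 49/6 (m = 9 + ((2 - 3)*5)/6 = 9 + (-1*5)/6 = 9 + (⅙)*(-5) = 9 - ⅚ = 49/6 ≈ 8.1667)
T(y) = 6 - y
R(A) = 4 + 4*A
U(a, P) = -2 + P*(6 - a)
t = I*√1453 (t = √(-1453) = I*√1453 ≈ 38.118*I)
t - U(u, R(m)) = I*√1453 - (-2 - (4 + 4*(49/6))*(-6 - 99)) = I*√1453 - (-2 - 1*(4 + 98/3)*(-105)) = I*√1453 - (-2 - 1*110/3*(-105)) = I*√1453 - (-2 + 3850) = I*√1453 - 1*3848 = I*√1453 - 3848 = -3848 + I*√1453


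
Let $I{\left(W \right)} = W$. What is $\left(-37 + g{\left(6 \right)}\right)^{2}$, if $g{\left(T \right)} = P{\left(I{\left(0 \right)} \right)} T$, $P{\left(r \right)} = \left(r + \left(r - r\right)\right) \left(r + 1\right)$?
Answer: $1369$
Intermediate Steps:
$P{\left(r \right)} = r \left(1 + r\right)$ ($P{\left(r \right)} = \left(r + 0\right) \left(1 + r\right) = r \left(1 + r\right)$)
$g{\left(T \right)} = 0$ ($g{\left(T \right)} = 0 \left(1 + 0\right) T = 0 \cdot 1 T = 0 T = 0$)
$\left(-37 + g{\left(6 \right)}\right)^{2} = \left(-37 + 0\right)^{2} = \left(-37\right)^{2} = 1369$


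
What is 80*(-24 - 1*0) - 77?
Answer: -1997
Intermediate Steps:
80*(-24 - 1*0) - 77 = 80*(-24 + 0) - 77 = 80*(-24) - 77 = -1920 - 77 = -1997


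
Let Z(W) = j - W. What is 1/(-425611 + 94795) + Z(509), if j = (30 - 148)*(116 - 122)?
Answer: 65832383/330816 ≈ 199.00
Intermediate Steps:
j = 708 (j = -118*(-6) = 708)
Z(W) = 708 - W
1/(-425611 + 94795) + Z(509) = 1/(-425611 + 94795) + (708 - 1*509) = 1/(-330816) + (708 - 509) = -1/330816 + 199 = 65832383/330816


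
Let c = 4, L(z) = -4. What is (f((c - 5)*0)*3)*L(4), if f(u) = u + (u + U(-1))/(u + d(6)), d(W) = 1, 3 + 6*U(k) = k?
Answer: 8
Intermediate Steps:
U(k) = -½ + k/6
f(u) = u + (-⅔ + u)/(1 + u) (f(u) = u + (u + (-½ + (⅙)*(-1)))/(u + 1) = u + (u + (-½ - ⅙))/(1 + u) = u + (u - ⅔)/(1 + u) = u + (-⅔ + u)/(1 + u))
(f((c - 5)*0)*3)*L(4) = (((-⅔ + ((4 - 5)*0)² + 2*((4 - 5)*0))/(1 + (4 - 5)*0))*3)*(-4) = (((-⅔ + (-1*0)² + 2*(-1*0))/(1 - 1*0))*3)*(-4) = (((-⅔ + 0² + 2*0)/(1 + 0))*3)*(-4) = (((-⅔ + 0 + 0)/1)*3)*(-4) = ((1*(-⅔))*3)*(-4) = -⅔*3*(-4) = -2*(-4) = 8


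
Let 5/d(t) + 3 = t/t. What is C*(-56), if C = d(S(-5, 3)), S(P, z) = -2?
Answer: 140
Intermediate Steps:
d(t) = -5/2 (d(t) = 5/(-3 + t/t) = 5/(-3 + 1) = 5/(-2) = 5*(-1/2) = -5/2)
C = -5/2 ≈ -2.5000
C*(-56) = -5/2*(-56) = 140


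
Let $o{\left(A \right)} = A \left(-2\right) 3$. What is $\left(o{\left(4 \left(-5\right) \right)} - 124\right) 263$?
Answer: $-1052$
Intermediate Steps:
$o{\left(A \right)} = - 6 A$ ($o{\left(A \right)} = - 2 A 3 = - 6 A$)
$\left(o{\left(4 \left(-5\right) \right)} - 124\right) 263 = \left(- 6 \cdot 4 \left(-5\right) - 124\right) 263 = \left(\left(-6\right) \left(-20\right) - 124\right) 263 = \left(120 - 124\right) 263 = \left(-4\right) 263 = -1052$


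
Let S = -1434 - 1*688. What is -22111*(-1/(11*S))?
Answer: -22111/23342 ≈ -0.94726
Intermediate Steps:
S = -2122 (S = -1434 - 688 = -2122)
-22111*(-1/(11*S)) = -22111/((-2122*(-11))) = -22111/23342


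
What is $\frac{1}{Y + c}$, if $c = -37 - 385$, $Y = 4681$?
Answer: $\frac{1}{4259} \approx 0.0002348$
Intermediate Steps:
$c = -422$ ($c = -37 - 385 = -422$)
$\frac{1}{Y + c} = \frac{1}{4681 - 422} = \frac{1}{4259}$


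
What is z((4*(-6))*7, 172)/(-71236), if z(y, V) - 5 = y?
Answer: 163/71236 ≈ 0.0022882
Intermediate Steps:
z(y, V) = 5 + y
z((4*(-6))*7, 172)/(-71236) = (5 + (4*(-6))*7)/(-71236) = (5 - 24*7)*(-1/71236) = (5 - 168)*(-1/71236) = -163*(-1/71236) = 163/71236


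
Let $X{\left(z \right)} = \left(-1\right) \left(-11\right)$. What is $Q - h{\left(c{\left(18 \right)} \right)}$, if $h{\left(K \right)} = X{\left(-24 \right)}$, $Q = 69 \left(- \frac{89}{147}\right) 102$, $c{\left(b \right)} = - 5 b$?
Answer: $- \frac{209333}{49} \approx -4272.1$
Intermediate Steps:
$X{\left(z \right)} = 11$
$Q = - \frac{208794}{49}$ ($Q = 69 \left(\left(-89\right) \frac{1}{147}\right) 102 = 69 \left(- \frac{89}{147}\right) 102 = \left(- \frac{2047}{49}\right) 102 = - \frac{208794}{49} \approx -4261.1$)
$h{\left(K \right)} = 11$
$Q - h{\left(c{\left(18 \right)} \right)} = - \frac{208794}{49} - 11 = - \frac{209333}{49}$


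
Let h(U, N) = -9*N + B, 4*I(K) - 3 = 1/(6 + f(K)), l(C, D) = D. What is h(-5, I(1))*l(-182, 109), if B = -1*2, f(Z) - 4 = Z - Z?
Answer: -39131/40 ≈ -978.28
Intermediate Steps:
f(Z) = 4 (f(Z) = 4 + (Z - Z) = 4 + 0 = 4)
B = -2
I(K) = 31/40 (I(K) = ¾ + 1/(4*(6 + 4)) = ¾ + (¼)/10 = ¾ + (¼)*(⅒) = ¾ + 1/40 = 31/40)
h(U, N) = -2 - 9*N (h(U, N) = -9*N - 2 = -2 - 9*N)
h(-5, I(1))*l(-182, 109) = (-2 - 9*31/40)*109 = (-2 - 279/40)*109 = -359/40*109 = -39131/40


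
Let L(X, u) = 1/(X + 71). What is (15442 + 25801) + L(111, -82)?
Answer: 7506227/182 ≈ 41243.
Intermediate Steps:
L(X, u) = 1/(71 + X)
(15442 + 25801) + L(111, -82) = (15442 + 25801) + 1/(71 + 111) = 41243 + 1/182 = 7506227/182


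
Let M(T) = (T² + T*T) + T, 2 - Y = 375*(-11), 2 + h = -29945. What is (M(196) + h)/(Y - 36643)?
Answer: -47081/32516 ≈ -1.4479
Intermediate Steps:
h = -29947 (h = -2 - 29945 = -29947)
Y = 4127 (Y = 2 - 375*(-11) = 2 - 1*(-4125) = 2 + 4125 = 4127)
M(T) = T + 2*T² (M(T) = (T² + T²) + T = 2*T² + T = T + 2*T²)
(M(196) + h)/(Y - 36643) = (196*(1 + 2*196) - 29947)/(4127 - 36643) = (196*(1 + 392) - 29947)/(-32516) = (196*393 - 29947)*(-1/32516) = (77028 - 29947)*(-1/32516) = 47081*(-1/32516) = -47081/32516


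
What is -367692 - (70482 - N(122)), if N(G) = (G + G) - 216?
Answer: -438146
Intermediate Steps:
N(G) = -216 + 2*G (N(G) = 2*G - 216 = -216 + 2*G)
-367692 - (70482 - N(122)) = -367692 - (70482 - (-216 + 2*122)) = -367692 - (70482 - (-216 + 244)) = -367692 - (70482 - 1*28) = -367692 - (70482 - 28) = -367692 - 1*70454 = -367692 - 70454 = -438146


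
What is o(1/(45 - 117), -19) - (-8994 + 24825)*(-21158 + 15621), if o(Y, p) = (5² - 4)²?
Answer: 87656688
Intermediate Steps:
o(Y, p) = 441 (o(Y, p) = (25 - 4)² = 21² = 441)
o(1/(45 - 117), -19) - (-8994 + 24825)*(-21158 + 15621) = 441 - (-8994 + 24825)*(-21158 + 15621) = 441 - 15831*(-5537) = 441 - 1*(-87656247) = 441 + 87656247 = 87656688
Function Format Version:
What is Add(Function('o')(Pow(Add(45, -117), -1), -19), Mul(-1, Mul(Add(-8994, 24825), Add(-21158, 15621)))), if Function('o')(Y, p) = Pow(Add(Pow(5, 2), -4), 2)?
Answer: 87656688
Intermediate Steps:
Function('o')(Y, p) = 441 (Function('o')(Y, p) = Pow(Add(25, -4), 2) = Pow(21, 2) = 441)
Add(Function('o')(Pow(Add(45, -117), -1), -19), Mul(-1, Mul(Add(-8994, 24825), Add(-21158, 15621)))) = Add(441, Mul(-1, Mul(Add(-8994, 24825), Add(-21158, 15621)))) = Add(441, Mul(-1, Mul(15831, -5537))) = Add(441, Mul(-1, -87656247)) = Add(441, 87656247) = 87656688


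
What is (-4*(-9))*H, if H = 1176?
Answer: 42336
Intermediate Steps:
(-4*(-9))*H = -4*(-9)*1176 = 36*1176 = 42336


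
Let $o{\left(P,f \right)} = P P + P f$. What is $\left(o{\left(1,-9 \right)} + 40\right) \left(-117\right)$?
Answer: $-3744$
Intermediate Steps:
$o{\left(P,f \right)} = P^{2} + P f$
$\left(o{\left(1,-9 \right)} + 40\right) \left(-117\right) = \left(1 \left(1 - 9\right) + 40\right) \left(-117\right) = \left(1 \left(-8\right) + 40\right) \left(-117\right) = \left(-8 + 40\right) \left(-117\right) = 32 \left(-117\right) = -3744$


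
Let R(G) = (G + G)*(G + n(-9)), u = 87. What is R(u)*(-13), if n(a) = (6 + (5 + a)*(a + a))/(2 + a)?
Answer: -1201122/7 ≈ -1.7159e+5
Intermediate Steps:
n(a) = (6 + 2*a*(5 + a))/(2 + a) (n(a) = (6 + (5 + a)*(2*a))/(2 + a) = (6 + 2*a*(5 + a))/(2 + a))
R(G) = 2*G*(-78/7 + G) (R(G) = (G + G)*(G + 2*(3 + (-9)**2 + 5*(-9))/(2 - 9)) = (2*G)*(G + 2*(3 + 81 - 45)/(-7)) = (2*G)*(G + 2*(-1/7)*39) = (2*G)*(G - 78/7) = (2*G)*(-78/7 + G) = 2*G*(-78/7 + G))
R(u)*(-13) = ((2/7)*87*(-78 + 7*87))*(-13) = ((2/7)*87*(-78 + 609))*(-13) = ((2/7)*87*531)*(-13) = (92394/7)*(-13) = -1201122/7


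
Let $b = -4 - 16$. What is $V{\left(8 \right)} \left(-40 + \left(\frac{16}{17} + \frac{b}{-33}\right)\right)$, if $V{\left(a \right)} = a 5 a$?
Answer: $- \frac{6903040}{561} \approx -12305.0$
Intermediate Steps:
$V{\left(a \right)} = 5 a^{2}$ ($V{\left(a \right)} = 5 a a = 5 a^{2}$)
$b = -20$ ($b = -4 - 16 = -20$)
$V{\left(8 \right)} \left(-40 + \left(\frac{16}{17} + \frac{b}{-33}\right)\right) = 5 \cdot 8^{2} \left(-40 + \left(\frac{16}{17} - \frac{20}{-33}\right)\right) = 5 \cdot 64 \left(-40 + \left(16 \cdot \frac{1}{17} - - \frac{20}{33}\right)\right) = 320 \left(-40 + \left(\frac{16}{17} + \frac{20}{33}\right)\right) = 320 \left(-40 + \frac{868}{561}\right) = 320 \left(- \frac{21572}{561}\right) = - \frac{6903040}{561}$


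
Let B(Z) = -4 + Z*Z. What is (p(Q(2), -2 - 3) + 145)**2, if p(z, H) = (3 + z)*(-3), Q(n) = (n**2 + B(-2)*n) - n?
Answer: 16900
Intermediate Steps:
B(Z) = -4 + Z**2
Q(n) = n**2 - n (Q(n) = (n**2 + (-4 + (-2)**2)*n) - n = (n**2 + (-4 + 4)*n) - n = (n**2 + 0*n) - n = (n**2 + 0) - n = n**2 - n)
p(z, H) = -9 - 3*z
(p(Q(2), -2 - 3) + 145)**2 = ((-9 - 6*(-1 + 2)) + 145)**2 = ((-9 - 6) + 145)**2 = (-15 + 145)**2 = 130**2 = 16900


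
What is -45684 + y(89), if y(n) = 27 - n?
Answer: -45746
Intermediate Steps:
-45684 + y(89) = -45684 + (27 - 1*89) = -45684 + (27 - 89) = -45684 - 62 = -45746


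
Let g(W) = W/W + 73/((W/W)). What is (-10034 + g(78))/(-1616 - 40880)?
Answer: 15/64 ≈ 0.23438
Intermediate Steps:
g(W) = 74 (g(W) = 1 + 73/1 = 1 + 73*1 = 1 + 73 = 74)
(-10034 + g(78))/(-1616 - 40880) = (-10034 + 74)/(-1616 - 40880) = -9960/(-42496) = -9960*(-1/42496) = 15/64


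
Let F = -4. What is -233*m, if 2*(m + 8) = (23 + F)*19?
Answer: -80385/2 ≈ -40193.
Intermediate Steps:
m = 345/2 (m = -8 + ((23 - 4)*19)/2 = -8 + (19*19)/2 = -8 + (½)*361 = -8 + 361/2 = 345/2 ≈ 172.50)
-233*m = -233*345/2 = -80385/2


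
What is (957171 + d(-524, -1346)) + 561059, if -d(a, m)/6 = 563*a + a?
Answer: 3291446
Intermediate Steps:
d(a, m) = -3384*a (d(a, m) = -6*(563*a + a) = -3384*a)
(957171 + d(-524, -1346)) + 561059 = (957171 - 3384*(-524)) + 561059 = (957171 + 1773216) + 561059 = 2730387 + 561059 = 3291446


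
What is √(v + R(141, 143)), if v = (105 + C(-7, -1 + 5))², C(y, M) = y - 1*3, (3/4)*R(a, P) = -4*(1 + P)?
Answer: √8257 ≈ 90.868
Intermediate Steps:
R(a, P) = -16/3 - 16*P/3 (R(a, P) = 4*(-4*(1 + P))/3 = 4*(-4 - 4*P)/3 = -16/3 - 16*P/3)
C(y, M) = -3 + y (C(y, M) = y - 3 = -3 + y)
v = 9025 (v = (105 + (-3 - 7))² = (105 - 10)² = 95² = 9025)
√(v + R(141, 143)) = √(9025 + (-16/3 - 16/3*143)) = √(9025 + (-16/3 - 2288/3)) = √(9025 - 768) = √8257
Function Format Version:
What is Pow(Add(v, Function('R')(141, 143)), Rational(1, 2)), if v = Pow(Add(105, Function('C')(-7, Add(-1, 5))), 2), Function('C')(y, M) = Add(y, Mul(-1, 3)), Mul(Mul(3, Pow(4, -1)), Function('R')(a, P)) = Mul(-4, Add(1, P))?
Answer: Pow(8257, Rational(1, 2)) ≈ 90.868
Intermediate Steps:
Function('R')(a, P) = Add(Rational(-16, 3), Mul(Rational(-16, 3), P)) (Function('R')(a, P) = Mul(Rational(4, 3), Mul(-4, Add(1, P))) = Mul(Rational(4, 3), Add(-4, Mul(-4, P))) = Add(Rational(-16, 3), Mul(Rational(-16, 3), P)))
Function('C')(y, M) = Add(-3, y) (Function('C')(y, M) = Add(y, -3) = Add(-3, y))
v = 9025 (v = Pow(Add(105, Add(-3, -7)), 2) = Pow(Add(105, -10), 2) = Pow(95, 2) = 9025)
Pow(Add(v, Function('R')(141, 143)), Rational(1, 2)) = Pow(Add(9025, Add(Rational(-16, 3), Mul(Rational(-16, 3), 143))), Rational(1, 2)) = Pow(Add(9025, Add(Rational(-16, 3), Rational(-2288, 3))), Rational(1, 2)) = Pow(Add(9025, -768), Rational(1, 2)) = Pow(8257, Rational(1, 2))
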